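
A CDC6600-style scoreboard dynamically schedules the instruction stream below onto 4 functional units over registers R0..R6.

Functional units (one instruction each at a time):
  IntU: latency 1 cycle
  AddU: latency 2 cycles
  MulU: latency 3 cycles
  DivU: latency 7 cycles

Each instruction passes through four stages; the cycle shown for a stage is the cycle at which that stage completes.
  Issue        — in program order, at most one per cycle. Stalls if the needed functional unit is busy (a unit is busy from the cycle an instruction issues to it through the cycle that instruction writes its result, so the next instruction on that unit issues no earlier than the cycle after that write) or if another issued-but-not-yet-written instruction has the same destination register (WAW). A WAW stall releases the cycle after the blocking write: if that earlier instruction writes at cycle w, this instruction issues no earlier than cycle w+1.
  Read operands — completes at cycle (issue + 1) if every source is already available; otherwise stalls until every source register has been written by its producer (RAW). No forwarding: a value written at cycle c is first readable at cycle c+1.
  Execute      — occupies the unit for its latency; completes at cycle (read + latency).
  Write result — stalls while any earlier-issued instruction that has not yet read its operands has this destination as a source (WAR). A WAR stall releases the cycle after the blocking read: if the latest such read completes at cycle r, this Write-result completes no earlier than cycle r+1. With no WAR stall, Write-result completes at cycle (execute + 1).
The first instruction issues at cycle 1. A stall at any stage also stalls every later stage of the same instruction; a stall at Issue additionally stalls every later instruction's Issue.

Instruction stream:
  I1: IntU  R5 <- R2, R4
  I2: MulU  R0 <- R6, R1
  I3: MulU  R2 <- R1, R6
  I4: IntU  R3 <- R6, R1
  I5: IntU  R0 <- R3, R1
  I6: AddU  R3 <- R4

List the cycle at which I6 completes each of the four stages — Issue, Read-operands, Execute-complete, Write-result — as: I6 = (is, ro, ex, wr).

[I1] 1/2/3/4
[I2] 2/3/6/7
[I3] 8/9/12/13  (struct: MulU busy until I2 writes@7)
[I4] 9/10/11/12
[I5] 13/14/15/16  (struct: IntU busy until I4 writes@12)
[I6] 14/15/17/18

I6 = (14, 15, 17, 18)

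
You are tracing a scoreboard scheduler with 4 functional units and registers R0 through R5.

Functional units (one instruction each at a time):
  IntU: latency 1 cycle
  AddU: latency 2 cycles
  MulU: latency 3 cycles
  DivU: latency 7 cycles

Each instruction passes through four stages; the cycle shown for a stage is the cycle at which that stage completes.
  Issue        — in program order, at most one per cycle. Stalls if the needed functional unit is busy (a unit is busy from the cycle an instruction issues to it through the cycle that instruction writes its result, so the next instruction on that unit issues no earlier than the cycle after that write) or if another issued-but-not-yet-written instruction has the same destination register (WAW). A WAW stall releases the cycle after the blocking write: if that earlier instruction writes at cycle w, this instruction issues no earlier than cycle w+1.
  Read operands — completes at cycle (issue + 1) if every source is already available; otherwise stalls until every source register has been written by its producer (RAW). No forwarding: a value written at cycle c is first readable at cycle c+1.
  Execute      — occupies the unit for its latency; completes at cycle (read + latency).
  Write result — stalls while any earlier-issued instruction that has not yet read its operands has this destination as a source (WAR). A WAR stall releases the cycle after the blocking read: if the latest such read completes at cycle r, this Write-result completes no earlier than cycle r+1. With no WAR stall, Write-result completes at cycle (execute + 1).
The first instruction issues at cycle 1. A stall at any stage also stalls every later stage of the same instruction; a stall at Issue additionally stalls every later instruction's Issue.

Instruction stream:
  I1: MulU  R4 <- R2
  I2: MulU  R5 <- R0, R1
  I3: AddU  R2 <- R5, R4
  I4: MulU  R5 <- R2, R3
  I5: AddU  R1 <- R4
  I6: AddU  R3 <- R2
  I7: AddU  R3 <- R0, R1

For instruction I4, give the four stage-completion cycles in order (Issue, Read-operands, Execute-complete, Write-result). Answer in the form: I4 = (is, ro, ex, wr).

[1] I1→MulU
[2] I1 RO
[5] I1 EX
[6] I1 WR R4
[7] I2→MulU
[8] I2 RO; I3→AddU
[11] I2 EX
[12] I2 WR R5
[13] I3 RO; I4→MulU
[15] I3 EX
[16] I3 WR R2
[17] I4 RO; I5→AddU
[18] I5 RO
[20] I4 EX; I5 EX
[21] I4 WR R5; I5 WR R1
[22] I6→AddU
[23] I6 RO
[25] I6 EX
[26] I6 WR R3
[27] I7→AddU
[28] I7 RO
[30] I7 EX
[31] I7 WR R3

I4 = (13, 17, 20, 21)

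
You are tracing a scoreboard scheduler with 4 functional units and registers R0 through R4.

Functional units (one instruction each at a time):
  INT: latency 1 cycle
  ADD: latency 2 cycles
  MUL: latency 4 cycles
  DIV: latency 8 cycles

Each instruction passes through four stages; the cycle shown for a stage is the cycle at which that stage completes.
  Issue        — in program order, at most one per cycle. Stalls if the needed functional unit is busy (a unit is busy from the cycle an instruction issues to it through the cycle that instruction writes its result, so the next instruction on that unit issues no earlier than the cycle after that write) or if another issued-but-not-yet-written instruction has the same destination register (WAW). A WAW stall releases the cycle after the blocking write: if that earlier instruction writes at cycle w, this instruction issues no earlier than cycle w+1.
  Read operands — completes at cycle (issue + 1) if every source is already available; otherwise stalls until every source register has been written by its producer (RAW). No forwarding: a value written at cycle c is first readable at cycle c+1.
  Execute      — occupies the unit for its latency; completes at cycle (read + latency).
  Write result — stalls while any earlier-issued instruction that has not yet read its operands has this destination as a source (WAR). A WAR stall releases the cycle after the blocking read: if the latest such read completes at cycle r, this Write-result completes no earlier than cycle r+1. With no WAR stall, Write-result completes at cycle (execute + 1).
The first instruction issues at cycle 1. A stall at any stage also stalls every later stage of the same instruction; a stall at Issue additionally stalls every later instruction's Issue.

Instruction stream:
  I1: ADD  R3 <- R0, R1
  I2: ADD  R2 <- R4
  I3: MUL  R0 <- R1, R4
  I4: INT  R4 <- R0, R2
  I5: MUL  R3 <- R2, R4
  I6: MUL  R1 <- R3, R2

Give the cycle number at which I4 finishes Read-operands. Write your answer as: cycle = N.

[I1] 1/2/4/5
[I2] 6/7/9/10  (struct: ADD busy until I1 writes@5)
[I3] 7/8/12/13
[I4] 8/14/15/16  (RAW R0: wait I3 write@13)
[I5] 14/17/21/22  (struct: MUL busy until I3 writes@13; RAW R4: wait I4 write@16)
[I6] 23/24/28/29  (struct: MUL busy until I5 writes@22)

cycle = 14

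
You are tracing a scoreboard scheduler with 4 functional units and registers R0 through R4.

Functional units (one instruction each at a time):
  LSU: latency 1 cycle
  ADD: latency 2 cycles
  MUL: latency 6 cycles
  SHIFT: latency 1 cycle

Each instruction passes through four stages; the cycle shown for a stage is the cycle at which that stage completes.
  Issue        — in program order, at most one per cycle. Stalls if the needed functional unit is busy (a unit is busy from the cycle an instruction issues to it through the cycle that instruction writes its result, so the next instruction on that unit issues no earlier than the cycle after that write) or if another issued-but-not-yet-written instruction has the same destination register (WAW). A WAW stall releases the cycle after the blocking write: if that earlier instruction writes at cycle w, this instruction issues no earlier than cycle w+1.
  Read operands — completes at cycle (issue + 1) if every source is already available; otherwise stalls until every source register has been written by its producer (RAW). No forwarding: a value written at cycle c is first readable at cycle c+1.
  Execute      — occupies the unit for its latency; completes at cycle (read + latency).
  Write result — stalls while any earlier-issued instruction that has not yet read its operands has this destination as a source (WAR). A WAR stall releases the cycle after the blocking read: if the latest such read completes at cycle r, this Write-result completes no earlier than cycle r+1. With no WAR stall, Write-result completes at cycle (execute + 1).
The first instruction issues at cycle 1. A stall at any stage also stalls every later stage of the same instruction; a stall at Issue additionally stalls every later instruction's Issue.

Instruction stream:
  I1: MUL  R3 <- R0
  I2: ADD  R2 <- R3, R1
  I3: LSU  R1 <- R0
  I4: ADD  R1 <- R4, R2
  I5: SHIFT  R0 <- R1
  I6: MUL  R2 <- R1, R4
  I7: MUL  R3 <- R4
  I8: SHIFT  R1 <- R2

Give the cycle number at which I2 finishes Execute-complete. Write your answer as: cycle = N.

I1 -> (1, 2, 8, 9)
I2 -> (2, 10, 12, 13)  // RAW R3: wait I1 write@9
I3 -> (3, 4, 5, 11)  // WAR R1: wait I2 read@10
I4 -> (14, 15, 17, 18)  // struct: ADD busy until I2 writes@13
I5 -> (15, 19, 20, 21)  // RAW R1: wait I4 write@18
I6 -> (16, 19, 25, 26)  // RAW R1: wait I4 write@18
I7 -> (27, 28, 34, 35)  // struct: MUL busy until I6 writes@26
I8 -> (28, 29, 30, 31)

cycle = 12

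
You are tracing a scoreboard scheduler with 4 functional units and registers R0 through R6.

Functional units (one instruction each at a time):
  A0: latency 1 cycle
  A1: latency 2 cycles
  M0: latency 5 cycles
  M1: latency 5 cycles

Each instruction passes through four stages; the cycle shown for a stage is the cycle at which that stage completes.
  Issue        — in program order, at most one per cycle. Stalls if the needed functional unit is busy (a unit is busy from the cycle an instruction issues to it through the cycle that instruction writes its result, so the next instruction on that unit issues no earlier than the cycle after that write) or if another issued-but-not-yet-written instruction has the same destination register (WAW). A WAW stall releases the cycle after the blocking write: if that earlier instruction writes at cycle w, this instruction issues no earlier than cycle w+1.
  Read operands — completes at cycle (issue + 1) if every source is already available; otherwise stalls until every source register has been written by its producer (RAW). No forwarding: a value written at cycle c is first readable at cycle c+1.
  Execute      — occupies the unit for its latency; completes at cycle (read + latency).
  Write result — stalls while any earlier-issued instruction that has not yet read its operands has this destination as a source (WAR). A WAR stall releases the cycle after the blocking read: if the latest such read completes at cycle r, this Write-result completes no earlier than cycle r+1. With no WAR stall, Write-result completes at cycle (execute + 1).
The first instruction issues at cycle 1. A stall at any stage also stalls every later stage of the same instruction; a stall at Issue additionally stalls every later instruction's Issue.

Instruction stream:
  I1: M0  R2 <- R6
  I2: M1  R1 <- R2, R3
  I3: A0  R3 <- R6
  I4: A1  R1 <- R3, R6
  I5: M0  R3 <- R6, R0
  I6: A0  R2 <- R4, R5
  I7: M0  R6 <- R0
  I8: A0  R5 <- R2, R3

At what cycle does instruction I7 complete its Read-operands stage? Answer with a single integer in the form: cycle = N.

[I1] 1/2/7/8
[I2] 2/9/14/15  (RAW R2: wait I1 write@8)
[I3] 3/4/5/10  (WAR R3: wait I2 read@9)
[I4] 16/17/19/20  (WAW R1: wait I2 write@15)
[I5] 17/18/23/24
[I6] 18/19/20/21
[I7] 25/26/31/32  (struct: M0 busy until I5 writes@24)
[I8] 26/27/28/29

cycle = 26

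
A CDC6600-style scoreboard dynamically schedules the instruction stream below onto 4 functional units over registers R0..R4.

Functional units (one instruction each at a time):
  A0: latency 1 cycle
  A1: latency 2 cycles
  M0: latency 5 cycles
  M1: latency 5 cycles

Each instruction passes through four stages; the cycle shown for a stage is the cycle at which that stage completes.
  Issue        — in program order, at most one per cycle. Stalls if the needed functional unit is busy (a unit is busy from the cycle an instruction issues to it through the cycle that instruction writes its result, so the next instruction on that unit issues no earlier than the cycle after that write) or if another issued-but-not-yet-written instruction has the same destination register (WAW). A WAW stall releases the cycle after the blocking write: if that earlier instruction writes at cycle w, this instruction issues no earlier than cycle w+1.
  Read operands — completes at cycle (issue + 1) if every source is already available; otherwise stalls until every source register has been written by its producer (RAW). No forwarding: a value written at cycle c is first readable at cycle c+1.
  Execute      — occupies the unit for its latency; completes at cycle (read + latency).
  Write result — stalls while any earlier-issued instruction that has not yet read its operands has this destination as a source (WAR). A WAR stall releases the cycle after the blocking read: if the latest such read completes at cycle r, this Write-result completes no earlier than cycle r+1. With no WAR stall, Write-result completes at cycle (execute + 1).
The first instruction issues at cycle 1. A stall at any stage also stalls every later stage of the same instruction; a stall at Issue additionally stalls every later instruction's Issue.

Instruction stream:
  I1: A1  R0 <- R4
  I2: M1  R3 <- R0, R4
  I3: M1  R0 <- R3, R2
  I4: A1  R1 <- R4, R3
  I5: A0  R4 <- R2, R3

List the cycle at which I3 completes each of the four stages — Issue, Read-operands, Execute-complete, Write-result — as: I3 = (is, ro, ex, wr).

  I1 | 1 | 2 | 4 | 5
  I2 | 2 | 6 | 11 | 12   RAW R0: wait I1 write@5
  I3 | 13 | 14 | 19 | 20   struct: M1 busy until I2 writes@12
  I4 | 14 | 15 | 17 | 18
  I5 | 15 | 16 | 17 | 18

I3 = (13, 14, 19, 20)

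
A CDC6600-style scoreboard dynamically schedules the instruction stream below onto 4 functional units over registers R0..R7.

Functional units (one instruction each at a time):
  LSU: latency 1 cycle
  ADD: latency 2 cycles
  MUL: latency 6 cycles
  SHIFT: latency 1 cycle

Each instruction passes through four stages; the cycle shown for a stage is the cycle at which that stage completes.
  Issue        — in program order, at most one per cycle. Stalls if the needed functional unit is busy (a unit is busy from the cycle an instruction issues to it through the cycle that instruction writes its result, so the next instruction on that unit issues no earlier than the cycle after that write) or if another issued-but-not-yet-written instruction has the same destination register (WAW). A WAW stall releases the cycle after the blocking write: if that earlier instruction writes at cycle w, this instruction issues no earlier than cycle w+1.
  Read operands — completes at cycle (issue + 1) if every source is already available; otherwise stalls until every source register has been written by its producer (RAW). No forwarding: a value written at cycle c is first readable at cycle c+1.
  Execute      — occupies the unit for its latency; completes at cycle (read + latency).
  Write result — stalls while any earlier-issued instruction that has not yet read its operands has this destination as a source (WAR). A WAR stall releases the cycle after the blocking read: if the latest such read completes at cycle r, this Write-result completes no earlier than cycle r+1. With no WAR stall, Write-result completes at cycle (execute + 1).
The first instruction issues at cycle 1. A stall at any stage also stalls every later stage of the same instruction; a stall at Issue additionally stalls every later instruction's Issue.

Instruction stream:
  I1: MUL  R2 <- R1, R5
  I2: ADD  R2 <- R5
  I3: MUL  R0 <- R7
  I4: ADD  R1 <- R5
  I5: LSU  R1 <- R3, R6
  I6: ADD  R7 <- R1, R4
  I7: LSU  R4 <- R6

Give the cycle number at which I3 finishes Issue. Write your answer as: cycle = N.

  I1 | 1 | 2 | 8 | 9
  I2 | 10 | 11 | 13 | 14   WAW R2: wait I1 write@9
  I3 | 11 | 12 | 18 | 19
  I4 | 15 | 16 | 18 | 19   struct: ADD busy until I2 writes@14
  I5 | 20 | 21 | 22 | 23   WAW R1: wait I4 write@19
  I6 | 21 | 24 | 26 | 27   RAW R1: wait I5 write@23
  I7 | 24 | 25 | 26 | 27   struct: LSU busy until I5 writes@23

cycle = 11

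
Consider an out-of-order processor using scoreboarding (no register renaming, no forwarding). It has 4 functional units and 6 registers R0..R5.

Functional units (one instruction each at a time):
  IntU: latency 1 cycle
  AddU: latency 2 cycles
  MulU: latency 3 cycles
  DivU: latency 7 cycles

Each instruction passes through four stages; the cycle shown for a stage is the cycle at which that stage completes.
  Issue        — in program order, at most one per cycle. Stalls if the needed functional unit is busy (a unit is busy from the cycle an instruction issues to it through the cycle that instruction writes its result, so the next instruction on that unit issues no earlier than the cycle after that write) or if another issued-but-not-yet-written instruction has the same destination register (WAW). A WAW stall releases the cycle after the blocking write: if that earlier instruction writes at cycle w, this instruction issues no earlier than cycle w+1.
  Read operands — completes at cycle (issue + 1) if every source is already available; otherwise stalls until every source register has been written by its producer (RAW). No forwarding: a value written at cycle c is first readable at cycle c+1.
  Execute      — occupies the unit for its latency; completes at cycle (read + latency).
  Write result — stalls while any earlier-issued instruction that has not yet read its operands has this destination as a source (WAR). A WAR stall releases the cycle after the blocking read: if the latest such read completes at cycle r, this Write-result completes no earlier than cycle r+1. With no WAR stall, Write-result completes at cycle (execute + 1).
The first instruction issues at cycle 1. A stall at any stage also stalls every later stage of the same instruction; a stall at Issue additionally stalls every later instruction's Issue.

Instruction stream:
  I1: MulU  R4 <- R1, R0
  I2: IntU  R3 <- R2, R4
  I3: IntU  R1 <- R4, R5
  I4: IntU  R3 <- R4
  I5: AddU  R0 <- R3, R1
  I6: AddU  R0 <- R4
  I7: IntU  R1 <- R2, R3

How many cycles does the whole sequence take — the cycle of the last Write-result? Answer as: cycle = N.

  I1 | 1 | 2 | 5 | 6
  I2 | 2 | 7 | 8 | 9   RAW R4: wait I1 write@6
  I3 | 10 | 11 | 12 | 13   struct: IntU busy until I2 writes@9
  I4 | 14 | 15 | 16 | 17   struct: IntU busy until I3 writes@13
  I5 | 15 | 18 | 20 | 21   RAW R3: wait I4 write@17
  I6 | 22 | 23 | 25 | 26   struct: AddU busy until I5 writes@21
  I7 | 23 | 24 | 25 | 26

cycle = 26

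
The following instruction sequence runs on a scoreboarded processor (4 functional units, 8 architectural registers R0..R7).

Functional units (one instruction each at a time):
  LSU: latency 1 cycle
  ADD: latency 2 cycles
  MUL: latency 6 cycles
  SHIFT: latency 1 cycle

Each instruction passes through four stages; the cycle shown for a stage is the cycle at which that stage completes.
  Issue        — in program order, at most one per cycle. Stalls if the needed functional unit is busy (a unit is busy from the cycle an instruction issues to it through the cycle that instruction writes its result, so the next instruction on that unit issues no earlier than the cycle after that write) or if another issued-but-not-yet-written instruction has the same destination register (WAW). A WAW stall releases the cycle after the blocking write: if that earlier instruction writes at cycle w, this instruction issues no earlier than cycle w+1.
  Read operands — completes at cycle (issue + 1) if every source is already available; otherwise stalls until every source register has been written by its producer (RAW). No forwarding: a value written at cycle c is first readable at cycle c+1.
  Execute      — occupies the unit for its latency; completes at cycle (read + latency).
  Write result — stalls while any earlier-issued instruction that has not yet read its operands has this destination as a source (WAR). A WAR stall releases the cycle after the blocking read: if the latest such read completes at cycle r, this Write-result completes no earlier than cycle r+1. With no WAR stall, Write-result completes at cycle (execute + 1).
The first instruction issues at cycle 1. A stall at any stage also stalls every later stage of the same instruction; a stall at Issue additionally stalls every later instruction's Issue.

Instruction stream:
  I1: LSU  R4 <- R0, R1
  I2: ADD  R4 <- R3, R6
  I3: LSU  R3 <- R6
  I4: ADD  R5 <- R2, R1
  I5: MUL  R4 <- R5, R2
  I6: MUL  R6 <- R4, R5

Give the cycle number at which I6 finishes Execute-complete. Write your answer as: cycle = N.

I1: IS=1 RO=2 EX=3 WR=4
I2: IS=5 RO=6 EX=8 WR=9  [WAW R4: wait I1 write@4]
I3: IS=6 RO=7 EX=8 WR=9
I4: IS=10 RO=11 EX=13 WR=14  [struct: ADD busy until I2 writes@9]
I5: IS=11 RO=15 EX=21 WR=22  [RAW R5: wait I4 write@14]
I6: IS=23 RO=24 EX=30 WR=31  [struct: MUL busy until I5 writes@22]

cycle = 30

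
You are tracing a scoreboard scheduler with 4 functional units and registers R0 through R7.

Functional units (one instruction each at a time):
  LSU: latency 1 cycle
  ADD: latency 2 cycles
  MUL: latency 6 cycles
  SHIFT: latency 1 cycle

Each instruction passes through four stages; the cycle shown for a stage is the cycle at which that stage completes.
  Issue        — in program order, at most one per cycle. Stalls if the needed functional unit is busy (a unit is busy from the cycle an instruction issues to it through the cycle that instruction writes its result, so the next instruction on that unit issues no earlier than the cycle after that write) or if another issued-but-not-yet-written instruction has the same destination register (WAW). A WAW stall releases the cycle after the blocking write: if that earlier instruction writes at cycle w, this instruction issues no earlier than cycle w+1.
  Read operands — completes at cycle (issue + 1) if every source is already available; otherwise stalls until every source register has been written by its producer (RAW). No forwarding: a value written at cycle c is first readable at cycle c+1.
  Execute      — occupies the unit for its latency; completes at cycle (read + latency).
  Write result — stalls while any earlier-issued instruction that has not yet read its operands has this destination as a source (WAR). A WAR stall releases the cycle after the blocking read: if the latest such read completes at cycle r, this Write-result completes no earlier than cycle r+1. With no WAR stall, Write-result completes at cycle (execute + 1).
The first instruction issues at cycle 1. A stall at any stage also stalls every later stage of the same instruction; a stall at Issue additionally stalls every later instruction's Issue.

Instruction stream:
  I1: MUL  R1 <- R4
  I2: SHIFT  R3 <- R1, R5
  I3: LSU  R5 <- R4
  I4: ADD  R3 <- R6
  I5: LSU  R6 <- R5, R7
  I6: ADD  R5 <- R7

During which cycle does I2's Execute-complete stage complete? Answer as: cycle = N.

1) issue 1, read 2, done 8, write 9
2) issue 2, read 10, done 11, write 12  <RAW R1: wait I1 write@9>
3) issue 3, read 4, done 5, write 11  <WAR R5: wait I2 read@10>
4) issue 13, read 14, done 16, write 17  <WAW R3: wait I2 write@12>
5) issue 14, read 15, done 16, write 17
6) issue 18, read 19, done 21, write 22  <struct: ADD busy until I4 writes@17>

cycle = 11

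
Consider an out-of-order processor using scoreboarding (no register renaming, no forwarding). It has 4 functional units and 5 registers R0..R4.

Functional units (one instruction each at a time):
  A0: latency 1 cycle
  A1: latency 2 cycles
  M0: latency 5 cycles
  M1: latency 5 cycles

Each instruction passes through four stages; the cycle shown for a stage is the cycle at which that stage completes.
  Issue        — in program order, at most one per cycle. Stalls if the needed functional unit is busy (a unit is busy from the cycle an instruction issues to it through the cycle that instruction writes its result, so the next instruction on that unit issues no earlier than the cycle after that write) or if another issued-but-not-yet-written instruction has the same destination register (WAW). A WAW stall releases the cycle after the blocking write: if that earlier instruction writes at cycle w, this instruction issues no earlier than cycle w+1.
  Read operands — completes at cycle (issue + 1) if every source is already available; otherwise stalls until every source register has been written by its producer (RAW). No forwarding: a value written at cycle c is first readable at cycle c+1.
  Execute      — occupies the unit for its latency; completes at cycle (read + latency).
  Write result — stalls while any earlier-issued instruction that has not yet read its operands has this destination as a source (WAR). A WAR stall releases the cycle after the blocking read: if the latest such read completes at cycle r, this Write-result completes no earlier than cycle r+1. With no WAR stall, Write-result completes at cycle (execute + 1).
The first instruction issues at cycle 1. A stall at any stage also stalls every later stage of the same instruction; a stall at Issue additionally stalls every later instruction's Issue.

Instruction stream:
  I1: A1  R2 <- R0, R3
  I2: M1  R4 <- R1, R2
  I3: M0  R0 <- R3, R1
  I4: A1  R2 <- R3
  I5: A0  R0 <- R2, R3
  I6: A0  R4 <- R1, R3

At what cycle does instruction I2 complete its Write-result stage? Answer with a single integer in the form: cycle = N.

c1: issue I1 (A1)
c2: I1 read-ops, issue I2 (M1)
c3: issue I3 (M0)
c4: I1 finished on A1, I3 read-ops
c5: I1→R2
c6: I2 read-ops, issue I4 (A1)
c7: I4 read-ops
c9: I3 finished on M0, I4 finished on A1
c10: I3→R0, I4→R2
c11: I2 finished on M1, issue I5 (A0)
c12: I2→R4, I5 read-ops
c13: I5 finished on A0
c14: I5→R0
c15: issue I6 (A0)
c16: I6 read-ops
c17: I6 finished on A0
c18: I6→R4

cycle = 12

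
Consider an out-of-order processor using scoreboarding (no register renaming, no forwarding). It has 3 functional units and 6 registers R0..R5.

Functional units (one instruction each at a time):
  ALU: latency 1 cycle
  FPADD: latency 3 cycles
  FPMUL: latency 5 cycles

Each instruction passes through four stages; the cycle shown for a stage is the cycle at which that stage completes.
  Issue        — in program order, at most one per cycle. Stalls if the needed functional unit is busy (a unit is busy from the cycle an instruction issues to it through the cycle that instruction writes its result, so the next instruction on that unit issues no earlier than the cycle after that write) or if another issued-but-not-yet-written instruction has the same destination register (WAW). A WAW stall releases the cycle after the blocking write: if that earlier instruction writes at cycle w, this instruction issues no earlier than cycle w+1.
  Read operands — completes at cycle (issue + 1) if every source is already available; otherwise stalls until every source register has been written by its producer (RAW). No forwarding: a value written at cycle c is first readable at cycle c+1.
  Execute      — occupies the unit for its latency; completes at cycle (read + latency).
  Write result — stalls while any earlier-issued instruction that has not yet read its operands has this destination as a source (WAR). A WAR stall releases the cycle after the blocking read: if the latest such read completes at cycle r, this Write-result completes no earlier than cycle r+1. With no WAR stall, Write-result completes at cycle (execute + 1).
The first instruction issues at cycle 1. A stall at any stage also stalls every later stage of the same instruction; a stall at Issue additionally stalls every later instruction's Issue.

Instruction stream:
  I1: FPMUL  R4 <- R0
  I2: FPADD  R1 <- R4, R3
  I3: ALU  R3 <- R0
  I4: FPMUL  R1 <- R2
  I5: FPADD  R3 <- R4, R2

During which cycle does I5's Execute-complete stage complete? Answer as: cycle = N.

[1] I1→FPMUL
[2] I1 RO · I2→FPADD
[3] I3→ALU
[4] I3 RO
[5] I3 EX
[7] I1 EX
[8] I1 WR R4
[9] I2 RO
[10] I3 WR R3
[12] I2 EX
[13] I2 WR R1
[14] I4→FPMUL
[15] I4 RO · I5→FPADD
[16] I5 RO
[19] I5 EX
[20] I4 EX · I5 WR R3
[21] I4 WR R1

cycle = 19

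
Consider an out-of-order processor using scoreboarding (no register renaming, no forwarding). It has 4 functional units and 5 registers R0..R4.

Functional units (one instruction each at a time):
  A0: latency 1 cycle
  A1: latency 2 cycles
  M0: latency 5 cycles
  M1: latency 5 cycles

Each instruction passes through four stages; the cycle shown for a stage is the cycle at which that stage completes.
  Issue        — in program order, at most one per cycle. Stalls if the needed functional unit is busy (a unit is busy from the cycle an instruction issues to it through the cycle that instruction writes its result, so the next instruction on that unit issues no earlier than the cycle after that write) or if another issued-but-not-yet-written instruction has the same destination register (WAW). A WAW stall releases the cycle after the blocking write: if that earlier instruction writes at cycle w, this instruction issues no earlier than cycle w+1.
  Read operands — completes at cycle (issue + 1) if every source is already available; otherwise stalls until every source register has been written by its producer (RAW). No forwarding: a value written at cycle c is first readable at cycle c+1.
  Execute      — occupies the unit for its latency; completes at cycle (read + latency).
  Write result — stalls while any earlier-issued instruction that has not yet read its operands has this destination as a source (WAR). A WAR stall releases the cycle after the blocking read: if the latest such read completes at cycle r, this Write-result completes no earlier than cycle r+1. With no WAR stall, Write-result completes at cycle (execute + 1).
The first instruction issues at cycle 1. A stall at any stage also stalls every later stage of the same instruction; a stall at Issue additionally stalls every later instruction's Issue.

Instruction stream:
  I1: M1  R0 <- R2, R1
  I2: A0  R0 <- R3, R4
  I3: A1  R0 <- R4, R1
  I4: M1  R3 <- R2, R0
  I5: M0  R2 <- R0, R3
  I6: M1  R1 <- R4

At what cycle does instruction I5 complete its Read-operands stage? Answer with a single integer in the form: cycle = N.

cycle = 25

c1: issue I1 (M1)
c2: I1 read-ops
c7: I1 finished on M1
c8: I1→R0
c9: issue I2 (A0)
c10: I2 read-ops
c11: I2 finished on A0
c12: I2→R0
c13: issue I3 (A1)
c14: I3 read-ops, issue I4 (M1)
c15: issue I5 (M0)
c16: I3 finished on A1
c17: I3→R0
c18: I4 read-ops
c23: I4 finished on M1
c24: I4→R3
c25: I5 read-ops, issue I6 (M1)
c26: I6 read-ops
c30: I5 finished on M0
c31: I5→R2, I6 finished on M1
c32: I6→R1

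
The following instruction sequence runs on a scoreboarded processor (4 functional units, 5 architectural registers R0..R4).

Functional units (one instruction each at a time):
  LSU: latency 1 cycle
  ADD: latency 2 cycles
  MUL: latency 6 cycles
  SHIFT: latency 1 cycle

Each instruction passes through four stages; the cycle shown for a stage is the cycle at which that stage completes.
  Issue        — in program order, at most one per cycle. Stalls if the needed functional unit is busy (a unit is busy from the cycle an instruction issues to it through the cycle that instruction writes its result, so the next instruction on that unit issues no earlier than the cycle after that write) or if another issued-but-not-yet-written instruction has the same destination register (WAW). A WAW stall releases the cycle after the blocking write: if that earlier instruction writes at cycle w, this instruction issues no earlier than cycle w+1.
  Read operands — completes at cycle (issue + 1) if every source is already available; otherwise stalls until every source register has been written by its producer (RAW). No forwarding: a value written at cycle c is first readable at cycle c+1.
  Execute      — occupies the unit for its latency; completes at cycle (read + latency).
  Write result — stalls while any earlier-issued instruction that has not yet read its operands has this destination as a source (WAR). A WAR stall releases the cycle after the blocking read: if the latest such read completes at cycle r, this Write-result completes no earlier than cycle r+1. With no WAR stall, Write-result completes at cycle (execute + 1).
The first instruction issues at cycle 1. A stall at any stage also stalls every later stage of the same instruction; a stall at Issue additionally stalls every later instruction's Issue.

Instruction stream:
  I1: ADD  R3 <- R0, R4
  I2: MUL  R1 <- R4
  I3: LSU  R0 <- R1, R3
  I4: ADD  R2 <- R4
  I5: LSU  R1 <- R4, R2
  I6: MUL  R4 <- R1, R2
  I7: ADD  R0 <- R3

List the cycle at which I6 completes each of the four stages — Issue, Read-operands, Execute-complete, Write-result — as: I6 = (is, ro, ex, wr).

I6 = (15, 18, 24, 25)

t=1  I1 issues→ADD
t=2  I1 reads · I2 issues→MUL
t=3  I2 reads · I3 issues→LSU
t=4  I1 exec-done
t=5  I1 writes R3
t=6  I4 issues→ADD
t=7  I4 reads
t=9  I2 exec-done · I4 exec-done
t=10  I2 writes R1 · I4 writes R2
t=11  I3 reads
t=12  I3 exec-done
t=13  I3 writes R0
t=14  I5 issues→LSU
t=15  I5 reads · I6 issues→MUL
t=16  I5 exec-done · I7 issues→ADD
t=17  I5 writes R1 · I7 reads
t=18  I6 reads
t=19  I7 exec-done
t=20  I7 writes R0
t=24  I6 exec-done
t=25  I6 writes R4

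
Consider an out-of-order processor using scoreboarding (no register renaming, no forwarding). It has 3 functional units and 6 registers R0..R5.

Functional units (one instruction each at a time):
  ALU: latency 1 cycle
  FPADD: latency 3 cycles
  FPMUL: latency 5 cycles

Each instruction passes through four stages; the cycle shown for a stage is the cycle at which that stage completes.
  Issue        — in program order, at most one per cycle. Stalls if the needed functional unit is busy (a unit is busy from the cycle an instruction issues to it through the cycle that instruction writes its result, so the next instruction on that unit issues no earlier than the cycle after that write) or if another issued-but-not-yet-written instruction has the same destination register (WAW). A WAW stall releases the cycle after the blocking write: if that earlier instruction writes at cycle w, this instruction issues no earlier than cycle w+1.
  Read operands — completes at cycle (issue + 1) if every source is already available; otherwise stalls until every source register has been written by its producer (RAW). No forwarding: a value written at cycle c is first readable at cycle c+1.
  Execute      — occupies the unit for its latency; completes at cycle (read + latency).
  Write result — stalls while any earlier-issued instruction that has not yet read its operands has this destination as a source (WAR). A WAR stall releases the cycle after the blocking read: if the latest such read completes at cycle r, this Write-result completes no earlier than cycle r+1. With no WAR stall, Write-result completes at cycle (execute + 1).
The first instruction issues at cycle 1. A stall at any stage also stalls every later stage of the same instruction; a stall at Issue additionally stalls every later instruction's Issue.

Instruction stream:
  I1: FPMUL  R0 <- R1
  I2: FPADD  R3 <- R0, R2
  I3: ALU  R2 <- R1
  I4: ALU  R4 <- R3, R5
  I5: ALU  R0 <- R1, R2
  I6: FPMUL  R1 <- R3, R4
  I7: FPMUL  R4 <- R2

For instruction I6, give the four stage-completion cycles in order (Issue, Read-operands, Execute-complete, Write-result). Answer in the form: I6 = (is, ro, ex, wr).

cycle 1: I1 issues→FPMUL
cycle 2: I1 reads | I2 issues→FPADD
cycle 3: I3 issues→ALU
cycle 4: I3 reads
cycle 5: I3 exec-done
cycle 7: I1 exec-done
cycle 8: I1 writes R0
cycle 9: I2 reads
cycle 10: I3 writes R2
cycle 11: I4 issues→ALU
cycle 12: I2 exec-done
cycle 13: I2 writes R3
cycle 14: I4 reads
cycle 15: I4 exec-done
cycle 16: I4 writes R4
cycle 17: I5 issues→ALU
cycle 18: I5 reads | I6 issues→FPMUL
cycle 19: I5 exec-done | I6 reads
cycle 20: I5 writes R0
cycle 24: I6 exec-done
cycle 25: I6 writes R1
cycle 26: I7 issues→FPMUL
cycle 27: I7 reads
cycle 32: I7 exec-done
cycle 33: I7 writes R4

I6 = (18, 19, 24, 25)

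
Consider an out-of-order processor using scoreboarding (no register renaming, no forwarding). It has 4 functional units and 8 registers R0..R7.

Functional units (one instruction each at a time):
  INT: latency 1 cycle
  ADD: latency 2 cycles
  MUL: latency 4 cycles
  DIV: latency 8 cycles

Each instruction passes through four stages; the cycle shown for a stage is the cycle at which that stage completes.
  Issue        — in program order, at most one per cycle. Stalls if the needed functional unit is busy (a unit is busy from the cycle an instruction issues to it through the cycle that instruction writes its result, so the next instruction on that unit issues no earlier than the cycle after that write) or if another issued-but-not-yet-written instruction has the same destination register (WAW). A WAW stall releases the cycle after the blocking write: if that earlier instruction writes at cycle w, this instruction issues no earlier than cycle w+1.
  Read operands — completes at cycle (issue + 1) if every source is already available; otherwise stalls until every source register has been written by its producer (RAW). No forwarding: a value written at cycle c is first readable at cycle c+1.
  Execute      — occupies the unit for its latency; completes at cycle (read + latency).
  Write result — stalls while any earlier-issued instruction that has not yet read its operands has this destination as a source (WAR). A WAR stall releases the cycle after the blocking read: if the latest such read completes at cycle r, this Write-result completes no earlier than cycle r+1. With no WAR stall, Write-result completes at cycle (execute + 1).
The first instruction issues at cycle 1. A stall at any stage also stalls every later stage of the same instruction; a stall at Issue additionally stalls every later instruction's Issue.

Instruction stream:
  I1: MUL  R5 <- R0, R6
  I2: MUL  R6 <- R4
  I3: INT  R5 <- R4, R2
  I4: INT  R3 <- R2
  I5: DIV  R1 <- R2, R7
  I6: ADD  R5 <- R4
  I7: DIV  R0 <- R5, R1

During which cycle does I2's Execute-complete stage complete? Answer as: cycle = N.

cycle = 13

cycle 1: I1→MUL
cycle 2: I1 RO
cycle 6: I1 EX
cycle 7: I1 WR R5
cycle 8: I2→MUL
cycle 9: I2 RO, I3→INT
cycle 10: I3 RO
cycle 11: I3 EX
cycle 12: I3 WR R5
cycle 13: I2 EX, I4→INT
cycle 14: I2 WR R6, I4 RO, I5→DIV
cycle 15: I4 EX, I5 RO, I6→ADD
cycle 16: I4 WR R3, I6 RO
cycle 18: I6 EX
cycle 19: I6 WR R5
cycle 23: I5 EX
cycle 24: I5 WR R1
cycle 25: I7→DIV
cycle 26: I7 RO
cycle 34: I7 EX
cycle 35: I7 WR R0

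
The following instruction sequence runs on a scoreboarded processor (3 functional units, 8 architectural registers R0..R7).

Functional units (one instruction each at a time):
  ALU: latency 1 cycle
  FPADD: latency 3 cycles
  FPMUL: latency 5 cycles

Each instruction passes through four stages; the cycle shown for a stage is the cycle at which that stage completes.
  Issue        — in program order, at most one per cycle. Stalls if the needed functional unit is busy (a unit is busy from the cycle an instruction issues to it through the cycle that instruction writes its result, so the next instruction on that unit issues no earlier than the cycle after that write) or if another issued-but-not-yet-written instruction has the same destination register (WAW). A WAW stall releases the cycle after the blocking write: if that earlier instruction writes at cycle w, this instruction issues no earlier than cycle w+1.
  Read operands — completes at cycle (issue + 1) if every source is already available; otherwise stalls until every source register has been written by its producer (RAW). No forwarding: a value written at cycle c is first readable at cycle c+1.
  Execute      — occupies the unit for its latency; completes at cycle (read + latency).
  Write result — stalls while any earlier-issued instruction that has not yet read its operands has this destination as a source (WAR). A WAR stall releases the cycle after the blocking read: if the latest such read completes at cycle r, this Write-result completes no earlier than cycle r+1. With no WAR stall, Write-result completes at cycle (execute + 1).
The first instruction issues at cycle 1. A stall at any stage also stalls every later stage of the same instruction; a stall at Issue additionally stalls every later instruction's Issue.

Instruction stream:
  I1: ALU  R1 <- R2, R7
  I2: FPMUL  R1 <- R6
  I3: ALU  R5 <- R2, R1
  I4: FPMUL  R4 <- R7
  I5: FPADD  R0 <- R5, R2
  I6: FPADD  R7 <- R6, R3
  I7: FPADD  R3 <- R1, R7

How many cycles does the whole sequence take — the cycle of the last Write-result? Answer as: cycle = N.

I1: IS=1 RO=2 EX=3 WR=4
I2: IS=5 RO=6 EX=11 WR=12  [WAW R1: wait I1 write@4]
I3: IS=6 RO=13 EX=14 WR=15  [RAW R1: wait I2 write@12]
I4: IS=13 RO=14 EX=19 WR=20  [struct: FPMUL busy until I2 writes@12]
I5: IS=14 RO=16 EX=19 WR=20  [RAW R5: wait I3 write@15]
I6: IS=21 RO=22 EX=25 WR=26  [struct: FPADD busy until I5 writes@20]
I7: IS=27 RO=28 EX=31 WR=32  [struct: FPADD busy until I6 writes@26]

cycle = 32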